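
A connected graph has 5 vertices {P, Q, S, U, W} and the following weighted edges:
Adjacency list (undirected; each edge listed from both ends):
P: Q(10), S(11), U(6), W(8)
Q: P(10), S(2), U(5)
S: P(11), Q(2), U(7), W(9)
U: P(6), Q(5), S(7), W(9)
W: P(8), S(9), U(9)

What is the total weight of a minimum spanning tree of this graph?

21

Kruskal: consider edges lightest-first.
Q S (2): add — endpoints in different components.
Q U (5): add — endpoints in different components.
P U (6): add — endpoints in different components.
S U (7): skip — U and S already connected.
P W (8): add — endpoints in different components.
MST edges: Q S, Q U, P U, P W; total weight 2+5+6+8 = 21.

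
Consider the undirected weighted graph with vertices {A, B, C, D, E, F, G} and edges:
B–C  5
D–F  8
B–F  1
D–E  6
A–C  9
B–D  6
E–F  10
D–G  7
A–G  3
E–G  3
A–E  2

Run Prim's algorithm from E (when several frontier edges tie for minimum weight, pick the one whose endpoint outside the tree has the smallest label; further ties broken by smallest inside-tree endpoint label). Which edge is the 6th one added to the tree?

B-C

Grow the tree from E using Prim:
Step 1: cheapest edge leaving the tree is A–E (2); add A.
Step 2: cheapest edge leaving the tree is A–G (3); add G.
Step 3: cheapest edge leaving the tree is D–E (6); add D.
Step 4: cheapest edge leaving the tree is B–D (6); add B.
Step 5: cheapest edge leaving the tree is B–F (1); add F.
Step 6: cheapest edge leaving the tree is B–C (5); add C.
The 6th edge added is B–C.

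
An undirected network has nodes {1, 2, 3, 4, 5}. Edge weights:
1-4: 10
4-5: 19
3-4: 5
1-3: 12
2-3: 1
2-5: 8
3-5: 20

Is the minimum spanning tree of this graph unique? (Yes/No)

Yes

Kruskal: consider edges lightest-first.
2-3 (1): add. Components now {1} {2,3} {4} {5}
3-4 (5): add. Components now {1} {2,3,4} {5}
2-5 (8): add. Components now {1} {2,3,4,5}
1-4 (10): add. Components now {1,2,3,4,5}
Every non-tree edge has weight strictly greater than the heaviest edge on the tree path between its endpoints, so the MST is unique.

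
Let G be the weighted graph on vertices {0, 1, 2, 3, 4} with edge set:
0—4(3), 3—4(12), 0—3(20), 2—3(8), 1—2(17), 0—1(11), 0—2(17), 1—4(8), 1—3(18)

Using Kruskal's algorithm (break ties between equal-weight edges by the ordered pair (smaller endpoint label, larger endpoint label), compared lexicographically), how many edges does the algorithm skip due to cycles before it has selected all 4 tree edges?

1

Kruskal's algorithm — process edges by increasing weight (ties by edge label):
0—4 (3): add — endpoints in different components.
1—4 (8): add — endpoints in different components.
2—3 (8): add — endpoints in different components.
0—1 (11): skip — 0 and 1 already connected.
3—4 (12): add — endpoints in different components.
Edges rejected before the tree was complete: 1.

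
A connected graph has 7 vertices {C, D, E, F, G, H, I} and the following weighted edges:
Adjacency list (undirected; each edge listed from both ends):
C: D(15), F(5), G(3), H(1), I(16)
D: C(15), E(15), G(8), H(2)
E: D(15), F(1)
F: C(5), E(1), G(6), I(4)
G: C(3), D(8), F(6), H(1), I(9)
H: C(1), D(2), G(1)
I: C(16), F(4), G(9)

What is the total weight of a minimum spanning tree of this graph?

Prim, starting at I.
Step 1: frontier [F-I 4, G-I 9, C-I 16] → take F-I (4); add F.
Step 2: frontier [E-F 1, C-F 5, F-G 6, G-I 9, C-I 16] → take E-F (1); add E.
Step 3: frontier [D-E 15, C-F 5, F-G 6, G-I 9, C-I 16] → take C-F (5); add C.
Step 4: frontier [C-H 1, C-G 3, C-D 15, D-E 15, F-G 6, G-I 9] → take C-H (1); add H.
Step 5: frontier [C-G 3, C-D 15, D-E 15, F-G 6, G-H 1, D-H 2, G-I 9] → take G-H (1); add G.
Step 6: frontier [C-D 15, D-E 15, D-G 8, D-H 2] → take D-H (2); add D.
MST edges: F-I, E-F, C-F, C-H, G-H, D-H; total weight 4+1+5+1+1+2 = 14.

14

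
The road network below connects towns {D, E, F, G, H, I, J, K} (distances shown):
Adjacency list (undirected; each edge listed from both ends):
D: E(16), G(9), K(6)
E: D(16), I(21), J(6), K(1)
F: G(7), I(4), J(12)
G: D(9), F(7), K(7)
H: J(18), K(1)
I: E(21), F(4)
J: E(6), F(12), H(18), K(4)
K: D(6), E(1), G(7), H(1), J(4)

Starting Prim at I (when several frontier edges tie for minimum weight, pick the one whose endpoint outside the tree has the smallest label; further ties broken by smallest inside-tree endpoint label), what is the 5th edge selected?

Prim's algorithm from I:
Step 1: frontier [F—I 4, E—I 21] → take F—I (4); add F.
Step 2: frontier [F—G 7, F—J 12, E—I 21] → take F—G (7); add G.
Step 3: frontier [F—J 12, G—K 7, D—G 9, E—I 21] → take G—K (7); add K.
Step 4: frontier [F—J 12, D—G 9, E—I 21, E—K 1, H—K 1, J—K 4, D—K 6] → take E—K (1); add E.
Step 5: frontier [E—J 6, D—E 16, F—J 12, D—G 9, H—K 1, J—K 4, D—K 6] → take H—K (1); add H.
Step 6: frontier [E—J 6, D—E 16, F—J 12, D—G 9, H—J 18, J—K 4, D—K 6] → take J—K (4); add J.
Step 7: frontier [D—E 16, D—G 9, D—K 6] → take D—K (6); add D.
The 5th edge added is H—K.

H-K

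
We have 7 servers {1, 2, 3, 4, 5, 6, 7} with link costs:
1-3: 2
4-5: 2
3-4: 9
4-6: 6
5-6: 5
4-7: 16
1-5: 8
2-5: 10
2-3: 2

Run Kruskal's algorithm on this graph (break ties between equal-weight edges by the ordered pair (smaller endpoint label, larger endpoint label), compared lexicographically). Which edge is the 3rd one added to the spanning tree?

Kruskal: consider edges lightest-first.
1-3 (2): add. Components now {1,3} {2} {4} {5} {6} {7}
2-3 (2): add. Components now {1,2,3} {4} {5} {6} {7}
4-5 (2): add. Components now {1,2,3} {4,5} {6} {7}
5-6 (5): add. Components now {1,2,3} {4,5,6} {7}
4-6 (6): skip — 4 and 6 already connected.
1-5 (8): add. Components now {1,2,3,4,5,6} {7}
3-4 (9): skip — 3 and 4 already connected.
2-5 (10): skip — 2 and 5 already connected.
4-7 (16): add. Components now {1,2,3,4,5,6,7}
The 3rd edge added is 4-5.

4-5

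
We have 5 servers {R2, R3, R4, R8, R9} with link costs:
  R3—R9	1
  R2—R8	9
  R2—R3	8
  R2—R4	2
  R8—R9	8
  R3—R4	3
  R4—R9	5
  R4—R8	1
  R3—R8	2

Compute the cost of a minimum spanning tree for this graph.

Kruskal: consider edges lightest-first.
R3—R9 (1): add. Components now {R2} {R3,R9} {R4} {R8}
R4—R8 (1): add. Components now {R2} {R3,R9} {R4,R8}
R2—R4 (2): add. Components now {R2,R4,R8} {R3,R9}
R3—R8 (2): add. Components now {R2,R3,R4,R8,R9}
MST edges: R3—R9, R4—R8, R2—R4, R3—R8; total weight 1+1+2+2 = 6.

6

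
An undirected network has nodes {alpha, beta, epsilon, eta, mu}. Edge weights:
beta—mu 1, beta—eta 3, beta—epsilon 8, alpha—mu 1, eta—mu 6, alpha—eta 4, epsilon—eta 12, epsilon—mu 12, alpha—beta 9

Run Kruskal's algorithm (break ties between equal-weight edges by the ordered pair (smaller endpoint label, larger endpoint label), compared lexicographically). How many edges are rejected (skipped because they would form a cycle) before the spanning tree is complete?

Sort edges by weight, then run Kruskal:
alpha—mu (1): add — endpoints in different components.
beta—mu (1): add — endpoints in different components.
beta—eta (3): add — endpoints in different components.
alpha—eta (4): skip — eta and alpha already connected.
eta—mu (6): skip — eta and mu already connected.
beta—epsilon (8): add — endpoints in different components.
Edges rejected before the tree was complete: 2.

2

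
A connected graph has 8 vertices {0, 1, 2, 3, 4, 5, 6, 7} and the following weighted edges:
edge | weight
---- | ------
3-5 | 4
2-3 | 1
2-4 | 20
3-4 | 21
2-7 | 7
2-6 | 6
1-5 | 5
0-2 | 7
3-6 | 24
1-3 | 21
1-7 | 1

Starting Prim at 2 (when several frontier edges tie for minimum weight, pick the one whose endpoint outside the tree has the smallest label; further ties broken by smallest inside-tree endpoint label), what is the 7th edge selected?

Grow the tree from 2 using Prim:
Step 1: frontier [2-3 1, 2-6 6, 0-2 7, 2-7 7, 2-4 20] → take 2-3 (1); add 3.
Step 2: frontier [2-6 6, 0-2 7, 2-7 7, 2-4 20, 3-5 4, 1-3 21, 3-4 21, 3-6 24] → take 3-5 (4); add 5.
Step 3: frontier [2-6 6, 0-2 7, 2-7 7, 2-4 20, 1-3 21, 3-4 21, 3-6 24, 1-5 5] → take 1-5 (5); add 1.
Step 4: frontier [1-7 1, 2-6 6, 0-2 7, 2-7 7, 2-4 20, 3-4 21, 3-6 24] → take 1-7 (1); add 7.
Step 5: frontier [2-6 6, 0-2 7, 2-4 20, 3-4 21, 3-6 24] → take 2-6 (6); add 6.
Step 6: frontier [0-2 7, 2-4 20, 3-4 21] → take 0-2 (7); add 0.
Step 7: frontier [2-4 20, 3-4 21] → take 2-4 (20); add 4.
The 7th edge added is 2-4.

2-4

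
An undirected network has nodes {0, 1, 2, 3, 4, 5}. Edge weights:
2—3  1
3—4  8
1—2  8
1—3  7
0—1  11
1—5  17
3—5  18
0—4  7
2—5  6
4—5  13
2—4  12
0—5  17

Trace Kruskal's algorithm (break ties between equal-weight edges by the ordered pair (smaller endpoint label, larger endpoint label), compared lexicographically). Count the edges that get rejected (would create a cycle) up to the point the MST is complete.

Kruskal's algorithm — process edges by increasing weight (ties by edge label):
2—3 (1): add. Components now {0} {1} {2,3} {4} {5}
2—5 (6): add. Components now {0} {1} {2,3,5} {4}
0—4 (7): add. Components now {0,4} {1} {2,3,5}
1—3 (7): add. Components now {0,4} {1,2,3,5}
1—2 (8): skip — 1 and 2 already connected.
3—4 (8): add. Components now {0,1,2,3,4,5}
Edges rejected before the tree was complete: 1.

1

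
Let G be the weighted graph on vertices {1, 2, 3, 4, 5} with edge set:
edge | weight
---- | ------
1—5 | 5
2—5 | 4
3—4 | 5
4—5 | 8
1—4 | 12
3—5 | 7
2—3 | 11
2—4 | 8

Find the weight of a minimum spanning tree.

Prim's algorithm from 5:
Step 1: frontier [2—5 4, 1—5 5, 3—5 7, 4—5 8] → take 2—5 (4); add 2.
Step 2: frontier [2—4 8, 2—3 11, 1—5 5, 3—5 7, 4—5 8] → take 1—5 (5); add 1.
Step 3: frontier [1—4 12, 2—4 8, 2—3 11, 3—5 7, 4—5 8] → take 3—5 (7); add 3.
Step 4: frontier [1—4 12, 2—4 8, 3—4 5, 4—5 8] → take 3—4 (5); add 4.
MST edges: 2—5, 1—5, 3—5, 3—4; total weight 4+5+7+5 = 21.

21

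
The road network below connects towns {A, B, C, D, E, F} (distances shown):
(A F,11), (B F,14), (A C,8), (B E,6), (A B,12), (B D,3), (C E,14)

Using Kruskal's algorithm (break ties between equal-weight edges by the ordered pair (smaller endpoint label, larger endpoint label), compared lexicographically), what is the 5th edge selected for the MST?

Kruskal: consider edges lightest-first.
B D (3): add. Components now {A} {B,D} {C} {E} {F}
B E (6): add. Components now {A} {B,D,E} {C} {F}
A C (8): add. Components now {A,C} {B,D,E} {F}
A F (11): add. Components now {A,C,F} {B,D,E}
A B (12): add. Components now {A,B,C,D,E,F}
The 5th edge added is A B.

A-B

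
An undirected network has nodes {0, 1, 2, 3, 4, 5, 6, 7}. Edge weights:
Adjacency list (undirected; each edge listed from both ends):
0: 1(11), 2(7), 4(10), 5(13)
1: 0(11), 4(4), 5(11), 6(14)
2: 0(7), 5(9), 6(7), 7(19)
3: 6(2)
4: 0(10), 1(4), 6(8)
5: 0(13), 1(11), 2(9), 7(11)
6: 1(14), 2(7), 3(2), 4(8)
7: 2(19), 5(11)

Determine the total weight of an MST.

48

Sort edges by weight, then run Kruskal:
3 6 (2): add — endpoints in different components.
1 4 (4): add — endpoints in different components.
0 2 (7): add — endpoints in different components.
2 6 (7): add — endpoints in different components.
4 6 (8): add — endpoints in different components.
2 5 (9): add — endpoints in different components.
0 4 (10): skip — 0 and 4 already connected.
0 1 (11): skip — 0 and 1 already connected.
1 5 (11): skip — 1 and 5 already connected.
5 7 (11): add — endpoints in different components.
MST edges: 3 6, 1 4, 0 2, 2 6, 4 6, 2 5, 5 7; total weight 2+4+7+7+8+9+11 = 48.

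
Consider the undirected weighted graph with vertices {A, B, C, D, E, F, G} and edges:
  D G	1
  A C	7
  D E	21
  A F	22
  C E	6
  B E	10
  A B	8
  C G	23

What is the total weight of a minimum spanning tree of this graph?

65

Grow the tree from A using Prim:
Step 1: frontier [A C 7, A B 8, A F 22] → take A C (7); add C.
Step 2: frontier [A B 8, A F 22, C E 6, C G 23] → take C E (6); add E.
Step 3: frontier [A B 8, A F 22, C G 23, B E 10, D E 21] → take A B (8); add B.
Step 4: frontier [A F 22, C G 23, D E 21] → take D E (21); add D.
Step 5: frontier [A F 22, C G 23, D G 1] → take D G (1); add G.
Step 6: frontier [A F 22] → take A F (22); add F.
MST edges: A C, C E, A B, D E, D G, A F; total weight 7+6+8+21+1+22 = 65.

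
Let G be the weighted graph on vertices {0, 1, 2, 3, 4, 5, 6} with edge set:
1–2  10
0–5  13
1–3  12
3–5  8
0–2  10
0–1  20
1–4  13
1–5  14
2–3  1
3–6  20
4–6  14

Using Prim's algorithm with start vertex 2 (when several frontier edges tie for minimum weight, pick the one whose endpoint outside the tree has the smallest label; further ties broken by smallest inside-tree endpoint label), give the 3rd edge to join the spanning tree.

0-2

Prim's algorithm from 2:
Step 1: frontier [2–3 1, 0–2 10, 1–2 10] → take 2–3 (1); add 3.
Step 2: frontier [0–2 10, 1–2 10, 3–5 8, 1–3 12, 3–6 20] → take 3–5 (8); add 5.
Step 3: frontier [0–2 10, 1–2 10, 1–3 12, 3–6 20, 0–5 13, 1–5 14] → take 0–2 (10); add 0.
Step 4: frontier [0–1 20, 1–2 10, 1–3 12, 3–6 20, 1–5 14] → take 1–2 (10); add 1.
Step 5: frontier [1–4 13, 3–6 20] → take 1–4 (13); add 4.
Step 6: frontier [3–6 20, 4–6 14] → take 4–6 (14); add 6.
The 3rd edge added is 0–2.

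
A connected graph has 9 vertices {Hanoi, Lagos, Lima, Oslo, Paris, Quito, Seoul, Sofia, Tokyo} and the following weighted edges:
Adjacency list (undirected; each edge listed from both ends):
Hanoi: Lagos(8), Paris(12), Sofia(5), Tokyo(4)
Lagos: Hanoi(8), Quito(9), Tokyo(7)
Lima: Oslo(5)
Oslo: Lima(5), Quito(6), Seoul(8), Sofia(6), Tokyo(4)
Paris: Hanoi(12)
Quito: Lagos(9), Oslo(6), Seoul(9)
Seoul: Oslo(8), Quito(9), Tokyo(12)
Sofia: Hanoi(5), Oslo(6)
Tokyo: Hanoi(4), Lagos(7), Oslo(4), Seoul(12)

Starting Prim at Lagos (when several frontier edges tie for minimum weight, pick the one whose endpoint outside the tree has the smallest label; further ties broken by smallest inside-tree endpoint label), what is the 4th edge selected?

Prim, starting at Lagos.
Step 1: cheapest edge leaving the tree is Lagos—Tokyo (7); add Tokyo.
Step 2: cheapest edge leaving the tree is Hanoi—Tokyo (4); add Hanoi.
Step 3: cheapest edge leaving the tree is Oslo—Tokyo (4); add Oslo.
Step 4: cheapest edge leaving the tree is Lima—Oslo (5); add Lima.
Step 5: cheapest edge leaving the tree is Hanoi—Sofia (5); add Sofia.
Step 6: cheapest edge leaving the tree is Oslo—Quito (6); add Quito.
Step 7: cheapest edge leaving the tree is Oslo—Seoul (8); add Seoul.
Step 8: cheapest edge leaving the tree is Hanoi—Paris (12); add Paris.
The 4th edge added is Lima—Oslo.

Lima-Oslo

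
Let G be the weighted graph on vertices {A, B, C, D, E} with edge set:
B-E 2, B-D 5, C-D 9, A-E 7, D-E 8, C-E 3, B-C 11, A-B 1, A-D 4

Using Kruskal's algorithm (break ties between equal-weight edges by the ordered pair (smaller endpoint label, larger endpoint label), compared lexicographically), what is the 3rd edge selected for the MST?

C-E

Kruskal: consider edges lightest-first.
A-B (1): add — endpoints in different components.
B-E (2): add — endpoints in different components.
C-E (3): add — endpoints in different components.
A-D (4): add — endpoints in different components.
The 3rd edge added is C-E.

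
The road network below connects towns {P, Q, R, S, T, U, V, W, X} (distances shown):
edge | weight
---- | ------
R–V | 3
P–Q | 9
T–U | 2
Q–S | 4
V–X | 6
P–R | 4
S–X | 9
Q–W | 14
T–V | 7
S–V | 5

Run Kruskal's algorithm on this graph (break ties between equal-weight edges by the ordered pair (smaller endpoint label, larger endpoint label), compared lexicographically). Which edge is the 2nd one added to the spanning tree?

Kruskal's algorithm — process edges by increasing weight (ties by edge label):
T–U (2): add — endpoints in different components.
R–V (3): add — endpoints in different components.
P–R (4): add — endpoints in different components.
Q–S (4): add — endpoints in different components.
S–V (5): add — endpoints in different components.
V–X (6): add — endpoints in different components.
T–V (7): add — endpoints in different components.
P–Q (9): skip — P and Q already connected.
S–X (9): skip — X and S already connected.
Q–W (14): add — endpoints in different components.
The 2nd edge added is R–V.

R-V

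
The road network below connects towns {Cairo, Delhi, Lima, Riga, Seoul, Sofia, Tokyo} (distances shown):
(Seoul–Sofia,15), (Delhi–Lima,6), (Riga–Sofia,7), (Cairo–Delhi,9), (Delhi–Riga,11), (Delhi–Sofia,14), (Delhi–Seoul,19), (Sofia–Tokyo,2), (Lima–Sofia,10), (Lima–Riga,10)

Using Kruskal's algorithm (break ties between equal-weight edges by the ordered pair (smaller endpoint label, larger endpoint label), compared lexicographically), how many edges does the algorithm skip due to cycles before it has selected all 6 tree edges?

Sort edges by weight, then run Kruskal:
Sofia–Tokyo (2): add. Components now {Cairo} {Riga} {Seoul} {Delhi} {Lima} {Sofia,Tokyo}
Delhi–Lima (6): add. Components now {Cairo} {Riga} {Seoul} {Delhi,Lima} {Sofia,Tokyo}
Riga–Sofia (7): add. Components now {Cairo} {Riga,Sofia,Tokyo} {Seoul} {Delhi,Lima}
Cairo–Delhi (9): add. Components now {Cairo,Delhi,Lima} {Riga,Sofia,Tokyo} {Seoul}
Lima–Riga (10): add. Components now {Cairo,Delhi,Lima,Riga,Sofia,Tokyo} {Seoul}
Lima–Sofia (10): skip — Lima and Sofia already connected.
Delhi–Riga (11): skip — Riga and Delhi already connected.
Delhi–Sofia (14): skip — Delhi and Sofia already connected.
Seoul–Sofia (15): add. Components now {Cairo,Delhi,Lima,Riga,Seoul,Sofia,Tokyo}
Edges rejected before the tree was complete: 3.

3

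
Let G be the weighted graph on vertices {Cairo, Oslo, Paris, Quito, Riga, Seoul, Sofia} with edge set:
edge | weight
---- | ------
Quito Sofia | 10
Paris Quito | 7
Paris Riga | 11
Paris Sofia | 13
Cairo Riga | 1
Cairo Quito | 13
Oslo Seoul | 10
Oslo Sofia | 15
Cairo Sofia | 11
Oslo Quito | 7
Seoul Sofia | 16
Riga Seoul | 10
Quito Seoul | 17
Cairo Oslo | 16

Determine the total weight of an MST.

45

Sort edges by weight, then run Kruskal:
Cairo Riga (1): add. Components now {Sofia} {Quito} {Paris} {Cairo,Riga} {Oslo} {Seoul}
Oslo Quito (7): add. Components now {Sofia} {Oslo,Quito} {Paris} {Cairo,Riga} {Seoul}
Paris Quito (7): add. Components now {Sofia} {Oslo,Paris,Quito} {Cairo,Riga} {Seoul}
Oslo Seoul (10): add. Components now {Sofia} {Oslo,Paris,Quito,Seoul} {Cairo,Riga}
Quito Sofia (10): add. Components now {Oslo,Paris,Quito,Seoul,Sofia} {Cairo,Riga}
Riga Seoul (10): add. Components now {Cairo,Oslo,Paris,Quito,Riga,Seoul,Sofia}
MST edges: Cairo Riga, Oslo Quito, Paris Quito, Oslo Seoul, Quito Sofia, Riga Seoul; total weight 1+7+7+10+10+10 = 45.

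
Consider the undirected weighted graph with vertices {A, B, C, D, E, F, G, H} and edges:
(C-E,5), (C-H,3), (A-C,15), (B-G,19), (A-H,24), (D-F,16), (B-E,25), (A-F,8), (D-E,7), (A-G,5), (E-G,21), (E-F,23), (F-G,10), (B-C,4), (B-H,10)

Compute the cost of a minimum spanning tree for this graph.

47

Prim, starting at H.
Step 1: cheapest edge leaving the tree is C-H (3); add C.
Step 2: cheapest edge leaving the tree is B-C (4); add B.
Step 3: cheapest edge leaving the tree is C-E (5); add E.
Step 4: cheapest edge leaving the tree is D-E (7); add D.
Step 5: cheapest edge leaving the tree is A-C (15); add A.
Step 6: cheapest edge leaving the tree is A-G (5); add G.
Step 7: cheapest edge leaving the tree is A-F (8); add F.
MST edges: C-H, B-C, C-E, D-E, A-C, A-G, A-F; total weight 3+4+5+7+15+5+8 = 47.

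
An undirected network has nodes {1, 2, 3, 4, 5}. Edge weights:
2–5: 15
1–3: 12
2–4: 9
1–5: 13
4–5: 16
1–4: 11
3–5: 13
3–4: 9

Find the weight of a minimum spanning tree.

Kruskal: consider edges lightest-first.
2–4 (9): add — endpoints in different components.
3–4 (9): add — endpoints in different components.
1–4 (11): add — endpoints in different components.
1–3 (12): skip — 1 and 3 already connected.
1–5 (13): add — endpoints in different components.
MST edges: 2–4, 3–4, 1–4, 1–5; total weight 9+9+11+13 = 42.

42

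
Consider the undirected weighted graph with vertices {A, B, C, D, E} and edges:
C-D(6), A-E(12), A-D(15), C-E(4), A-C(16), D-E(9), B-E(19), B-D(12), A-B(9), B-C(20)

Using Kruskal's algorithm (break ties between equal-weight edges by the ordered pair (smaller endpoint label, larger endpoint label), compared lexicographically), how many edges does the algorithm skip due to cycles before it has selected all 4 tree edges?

Sort edges by weight, then run Kruskal:
C-E (4): add. Components now {A} {B} {C,E} {D}
C-D (6): add. Components now {A} {B} {C,D,E}
A-B (9): add. Components now {A,B} {C,D,E}
D-E (9): skip — D and E already connected.
A-E (12): add. Components now {A,B,C,D,E}
Edges rejected before the tree was complete: 1.

1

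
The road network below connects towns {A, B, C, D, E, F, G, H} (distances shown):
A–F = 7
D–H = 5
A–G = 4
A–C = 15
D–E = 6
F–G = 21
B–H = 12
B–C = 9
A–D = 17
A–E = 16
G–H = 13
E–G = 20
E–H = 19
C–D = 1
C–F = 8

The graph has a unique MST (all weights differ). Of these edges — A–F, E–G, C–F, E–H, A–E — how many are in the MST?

Kruskal's algorithm — process edges by increasing weight (ties by edge label):
C–D (1): add — endpoints in different components.
A–G (4): add — endpoints in different components.
D–H (5): add — endpoints in different components.
D–E (6): add — endpoints in different components.
A–F (7): add — endpoints in different components.
C–F (8): add — endpoints in different components.
B–C (9): add — endpoints in different components.
MST edge set: {C–D, A–G, D–H, D–E, A–F, C–F, B–C}.
Of the listed edges, {A–F, C–F} are in the MST → 2.

2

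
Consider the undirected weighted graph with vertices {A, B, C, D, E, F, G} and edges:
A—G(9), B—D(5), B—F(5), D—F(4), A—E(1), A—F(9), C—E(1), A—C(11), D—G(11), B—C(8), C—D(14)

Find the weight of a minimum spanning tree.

28

Sort edges by weight, then run Kruskal:
A—E (1): add — endpoints in different components.
C—E (1): add — endpoints in different components.
D—F (4): add — endpoints in different components.
B—D (5): add — endpoints in different components.
B—F (5): skip — B and F already connected.
B—C (8): add — endpoints in different components.
A—F (9): skip — A and F already connected.
A—G (9): add — endpoints in different components.
MST edges: A—E, C—E, D—F, B—D, B—C, A—G; total weight 1+1+4+5+8+9 = 28.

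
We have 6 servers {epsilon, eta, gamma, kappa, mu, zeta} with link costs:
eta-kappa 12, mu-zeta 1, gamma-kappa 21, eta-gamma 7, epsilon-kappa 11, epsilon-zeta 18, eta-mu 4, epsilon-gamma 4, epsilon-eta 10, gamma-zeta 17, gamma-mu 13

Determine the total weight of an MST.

Prim, starting at zeta.
Step 1: frontier [mu-zeta 1, gamma-zeta 17, epsilon-zeta 18] → take mu-zeta (1); add mu.
Step 2: frontier [eta-mu 4, gamma-mu 13, gamma-zeta 17, epsilon-zeta 18] → take eta-mu (4); add eta.
Step 3: frontier [eta-gamma 7, epsilon-eta 10, eta-kappa 12, gamma-mu 13, gamma-zeta 17, epsilon-zeta 18] → take eta-gamma (7); add gamma.
Step 4: frontier [epsilon-eta 10, eta-kappa 12, epsilon-gamma 4, gamma-kappa 21, epsilon-zeta 18] → take epsilon-gamma (4); add epsilon.
Step 5: frontier [epsilon-kappa 11, eta-kappa 12, gamma-kappa 21] → take epsilon-kappa (11); add kappa.
MST edges: mu-zeta, eta-mu, eta-gamma, epsilon-gamma, epsilon-kappa; total weight 1+4+7+4+11 = 27.

27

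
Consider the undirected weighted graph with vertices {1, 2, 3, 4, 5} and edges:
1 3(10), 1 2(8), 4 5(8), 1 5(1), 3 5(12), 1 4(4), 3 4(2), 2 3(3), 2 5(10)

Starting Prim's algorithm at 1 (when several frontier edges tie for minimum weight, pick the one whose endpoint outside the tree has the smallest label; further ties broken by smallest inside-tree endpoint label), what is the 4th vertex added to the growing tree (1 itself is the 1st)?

Prim, starting at 1.
Step 1: frontier [1 5 1, 1 4 4, 1 2 8, 1 3 10] → take 1 5 (1); add 5.
Step 2: frontier [1 4 4, 1 2 8, 1 3 10, 4 5 8, 2 5 10, 3 5 12] → take 1 4 (4); add 4.
Step 3: frontier [1 2 8, 1 3 10, 3 4 2, 2 5 10, 3 5 12] → take 3 4 (2); add 3.
Step 4: frontier [1 2 8, 2 3 3, 2 5 10] → take 2 3 (3); add 2.
Vertex order: 1, 5, 4, 3, 2. The 4th vertex is 3.

3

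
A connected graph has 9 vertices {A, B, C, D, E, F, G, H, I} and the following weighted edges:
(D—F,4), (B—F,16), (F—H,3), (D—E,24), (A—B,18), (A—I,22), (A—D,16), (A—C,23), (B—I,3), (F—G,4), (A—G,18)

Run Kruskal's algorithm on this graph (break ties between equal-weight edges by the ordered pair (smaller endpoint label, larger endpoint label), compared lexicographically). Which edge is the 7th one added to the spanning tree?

A-C

Kruskal's algorithm — process edges by increasing weight (ties by edge label):
B—I (3): add — endpoints in different components.
F—H (3): add — endpoints in different components.
D—F (4): add — endpoints in different components.
F—G (4): add — endpoints in different components.
A—D (16): add — endpoints in different components.
B—F (16): add — endpoints in different components.
A—B (18): skip — A and B already connected.
A—G (18): skip — A and G already connected.
A—I (22): skip — A and I already connected.
A—C (23): add — endpoints in different components.
D—E (24): add — endpoints in different components.
The 7th edge added is A—C.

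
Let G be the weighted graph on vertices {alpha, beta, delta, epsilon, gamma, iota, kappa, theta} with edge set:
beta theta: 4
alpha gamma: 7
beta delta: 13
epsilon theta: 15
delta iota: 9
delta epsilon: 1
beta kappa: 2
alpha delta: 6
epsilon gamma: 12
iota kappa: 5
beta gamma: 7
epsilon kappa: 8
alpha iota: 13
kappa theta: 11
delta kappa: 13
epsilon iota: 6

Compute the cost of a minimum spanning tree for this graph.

Prim's algorithm from gamma:
Step 1: cheapest edge leaving the tree is alpha gamma (7); add alpha.
Step 2: cheapest edge leaving the tree is alpha delta (6); add delta.
Step 3: cheapest edge leaving the tree is delta epsilon (1); add epsilon.
Step 4: cheapest edge leaving the tree is epsilon iota (6); add iota.
Step 5: cheapest edge leaving the tree is iota kappa (5); add kappa.
Step 6: cheapest edge leaving the tree is beta kappa (2); add beta.
Step 7: cheapest edge leaving the tree is beta theta (4); add theta.
MST edges: alpha gamma, alpha delta, delta epsilon, epsilon iota, iota kappa, beta kappa, beta theta; total weight 7+6+1+6+5+2+4 = 31.

31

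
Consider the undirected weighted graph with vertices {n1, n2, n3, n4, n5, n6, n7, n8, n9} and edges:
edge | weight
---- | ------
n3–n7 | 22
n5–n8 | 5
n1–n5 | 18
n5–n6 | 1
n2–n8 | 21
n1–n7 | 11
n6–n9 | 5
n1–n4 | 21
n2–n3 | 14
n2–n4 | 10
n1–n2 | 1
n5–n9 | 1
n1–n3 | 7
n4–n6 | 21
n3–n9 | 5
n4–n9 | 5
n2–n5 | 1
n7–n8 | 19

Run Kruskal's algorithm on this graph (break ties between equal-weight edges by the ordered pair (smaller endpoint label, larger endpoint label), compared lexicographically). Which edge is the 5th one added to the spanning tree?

Kruskal: consider edges lightest-first.
n1–n2 (1): add — endpoints in different components.
n2–n5 (1): add — endpoints in different components.
n5–n6 (1): add — endpoints in different components.
n5–n9 (1): add — endpoints in different components.
n3–n9 (5): add — endpoints in different components.
n4–n9 (5): add — endpoints in different components.
n5–n8 (5): add — endpoints in different components.
n6–n9 (5): skip — n9 and n6 already connected.
n1–n3 (7): skip — n1 and n3 already connected.
n2–n4 (10): skip — n4 and n2 already connected.
n1–n7 (11): add — endpoints in different components.
The 5th edge added is n3–n9.

n3-n9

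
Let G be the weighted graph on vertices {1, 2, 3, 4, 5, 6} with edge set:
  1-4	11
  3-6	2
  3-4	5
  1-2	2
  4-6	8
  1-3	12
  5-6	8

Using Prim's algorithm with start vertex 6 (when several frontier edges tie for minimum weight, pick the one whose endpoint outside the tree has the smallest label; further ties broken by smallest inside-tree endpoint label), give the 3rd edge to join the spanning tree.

5-6

Prim, starting at 6.
Step 1: frontier [3-6 2, 4-6 8, 5-6 8] → take 3-6 (2); add 3.
Step 2: frontier [3-4 5, 1-3 12, 4-6 8, 5-6 8] → take 3-4 (5); add 4.
Step 3: frontier [1-3 12, 1-4 11, 5-6 8] → take 5-6 (8); add 5.
Step 4: frontier [1-3 12, 1-4 11] → take 1-4 (11); add 1.
Step 5: frontier [1-2 2] → take 1-2 (2); add 2.
The 3rd edge added is 5-6.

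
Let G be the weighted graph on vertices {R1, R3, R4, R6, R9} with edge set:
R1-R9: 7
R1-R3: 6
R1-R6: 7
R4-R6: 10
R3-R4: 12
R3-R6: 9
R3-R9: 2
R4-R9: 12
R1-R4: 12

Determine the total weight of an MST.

Kruskal's algorithm — process edges by increasing weight (ties by edge label):
R3-R9 (2): add — endpoints in different components.
R1-R3 (6): add — endpoints in different components.
R1-R6 (7): add — endpoints in different components.
R1-R9 (7): skip — R9 and R1 already connected.
R3-R6 (9): skip — R6 and R3 already connected.
R4-R6 (10): add — endpoints in different components.
MST edges: R3-R9, R1-R3, R1-R6, R4-R6; total weight 2+6+7+10 = 25.

25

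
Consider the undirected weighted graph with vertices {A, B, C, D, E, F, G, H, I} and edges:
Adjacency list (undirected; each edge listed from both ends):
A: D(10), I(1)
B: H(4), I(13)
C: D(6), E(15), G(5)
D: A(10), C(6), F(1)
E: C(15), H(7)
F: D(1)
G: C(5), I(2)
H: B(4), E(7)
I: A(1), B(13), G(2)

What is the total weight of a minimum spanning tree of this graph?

Prim's algorithm from I:
Step 1: frontier [A—I 1, G—I 2, B—I 13] → take A—I (1); add A.
Step 2: frontier [A—D 10, G—I 2, B—I 13] → take G—I (2); add G.
Step 3: frontier [A—D 10, C—G 5, B—I 13] → take C—G (5); add C.
Step 4: frontier [A—D 10, C—D 6, C—E 15, B—I 13] → take C—D (6); add D.
Step 5: frontier [C—E 15, D—F 1, B—I 13] → take D—F (1); add F.
Step 6: frontier [C—E 15, B—I 13] → take B—I (13); add B.
Step 7: frontier [B—H 4, C—E 15] → take B—H (4); add H.
Step 8: frontier [C—E 15, E—H 7] → take E—H (7); add E.
MST edges: A—I, G—I, C—G, C—D, D—F, B—I, B—H, E—H; total weight 1+2+5+6+1+13+4+7 = 39.

39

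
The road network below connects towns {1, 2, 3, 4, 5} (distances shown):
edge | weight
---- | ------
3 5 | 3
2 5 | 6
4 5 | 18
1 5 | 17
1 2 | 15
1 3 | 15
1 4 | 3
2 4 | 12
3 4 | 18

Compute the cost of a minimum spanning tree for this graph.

24

Kruskal: consider edges lightest-first.
1 4 (3): add. Components now {1,4} {2} {3} {5}
3 5 (3): add. Components now {1,4} {2} {3,5}
2 5 (6): add. Components now {1,4} {2,3,5}
2 4 (12): add. Components now {1,2,3,4,5}
MST edges: 1 4, 3 5, 2 5, 2 4; total weight 3+3+6+12 = 24.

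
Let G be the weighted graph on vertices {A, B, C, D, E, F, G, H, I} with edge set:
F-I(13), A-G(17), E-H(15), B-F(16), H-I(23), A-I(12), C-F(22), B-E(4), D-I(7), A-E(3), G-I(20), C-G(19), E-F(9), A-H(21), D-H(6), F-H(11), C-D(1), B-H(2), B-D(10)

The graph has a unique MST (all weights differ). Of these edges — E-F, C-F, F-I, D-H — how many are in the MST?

Sort edges by weight, then run Kruskal:
C-D (1): add — endpoints in different components.
B-H (2): add — endpoints in different components.
A-E (3): add — endpoints in different components.
B-E (4): add — endpoints in different components.
D-H (6): add — endpoints in different components.
D-I (7): add — endpoints in different components.
E-F (9): add — endpoints in different components.
B-D (10): skip — B and D already connected.
F-H (11): skip — F and H already connected.
A-I (12): skip — A and I already connected.
F-I (13): skip — F and I already connected.
E-H (15): skip — E and H already connected.
B-F (16): skip — B and F already connected.
A-G (17): add — endpoints in different components.
MST edge set: {C-D, B-H, A-E, B-E, D-H, D-I, E-F, A-G}.
Of the listed edges, {E-F, D-H} are in the MST → 2.

2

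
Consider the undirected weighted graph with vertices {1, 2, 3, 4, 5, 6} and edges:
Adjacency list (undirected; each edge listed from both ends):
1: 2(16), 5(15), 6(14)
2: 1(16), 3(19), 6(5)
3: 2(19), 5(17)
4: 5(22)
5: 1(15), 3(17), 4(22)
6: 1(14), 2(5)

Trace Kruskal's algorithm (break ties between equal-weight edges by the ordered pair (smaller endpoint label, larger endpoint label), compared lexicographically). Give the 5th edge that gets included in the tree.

4-5

Sort edges by weight, then run Kruskal:
2—6 (5): add — endpoints in different components.
1—6 (14): add — endpoints in different components.
1—5 (15): add — endpoints in different components.
1—2 (16): skip — 1 and 2 already connected.
3—5 (17): add — endpoints in different components.
2—3 (19): skip — 2 and 3 already connected.
4—5 (22): add — endpoints in different components.
The 5th edge added is 4—5.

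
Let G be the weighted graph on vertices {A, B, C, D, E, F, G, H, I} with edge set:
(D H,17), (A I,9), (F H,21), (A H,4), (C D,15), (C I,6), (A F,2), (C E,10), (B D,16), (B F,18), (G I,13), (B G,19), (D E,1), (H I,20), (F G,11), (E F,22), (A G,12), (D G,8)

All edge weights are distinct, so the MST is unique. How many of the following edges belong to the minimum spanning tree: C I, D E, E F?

2

Kruskal: consider edges lightest-first.
D E (1): add — endpoints in different components.
A F (2): add — endpoints in different components.
A H (4): add — endpoints in different components.
C I (6): add — endpoints in different components.
D G (8): add — endpoints in different components.
A I (9): add — endpoints in different components.
C E (10): add — endpoints in different components.
F G (11): skip — F and G already connected.
A G (12): skip — A and G already connected.
G I (13): skip — G and I already connected.
C D (15): skip — C and D already connected.
B D (16): add — endpoints in different components.
MST edge set: {D E, A F, A H, C I, D G, A I, C E, B D}.
Of the listed edges, {C I, D E} are in the MST → 2.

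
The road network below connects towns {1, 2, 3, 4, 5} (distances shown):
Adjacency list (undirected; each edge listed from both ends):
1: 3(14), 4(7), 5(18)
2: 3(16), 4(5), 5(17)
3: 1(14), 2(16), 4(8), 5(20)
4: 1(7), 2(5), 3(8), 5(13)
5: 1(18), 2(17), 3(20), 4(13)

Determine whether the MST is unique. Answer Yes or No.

Yes

Sort edges by weight, then run Kruskal:
2 4 (5): add — endpoints in different components.
1 4 (7): add — endpoints in different components.
3 4 (8): add — endpoints in different components.
4 5 (13): add — endpoints in different components.
Every non-tree edge has weight strictly greater than the heaviest edge on the tree path between its endpoints, so the MST is unique.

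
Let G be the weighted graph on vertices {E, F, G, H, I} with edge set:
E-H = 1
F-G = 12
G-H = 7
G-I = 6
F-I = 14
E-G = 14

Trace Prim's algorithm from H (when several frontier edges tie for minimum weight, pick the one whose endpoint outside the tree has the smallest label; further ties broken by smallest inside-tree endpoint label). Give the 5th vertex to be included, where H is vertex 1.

F

Grow the tree from H using Prim:
Step 1: frontier [E-H 1, G-H 7] → take E-H (1); add E.
Step 2: frontier [E-G 14, G-H 7] → take G-H (7); add G.
Step 3: frontier [G-I 6, F-G 12] → take G-I (6); add I.
Step 4: frontier [F-G 12, F-I 14] → take F-G (12); add F.
Vertex order: H, E, G, I, F. The 5th vertex is F.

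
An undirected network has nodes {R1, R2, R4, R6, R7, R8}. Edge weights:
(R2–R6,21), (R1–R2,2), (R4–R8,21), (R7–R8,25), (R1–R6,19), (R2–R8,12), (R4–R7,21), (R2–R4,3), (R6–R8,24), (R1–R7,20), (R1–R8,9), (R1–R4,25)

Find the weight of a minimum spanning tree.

53

Sort edges by weight, then run Kruskal:
R1–R2 (2): add. Components now {R1,R2} {R7} {R8} {R4} {R6}
R2–R4 (3): add. Components now {R1,R2,R4} {R7} {R8} {R6}
R1–R8 (9): add. Components now {R1,R2,R4,R8} {R7} {R6}
R2–R8 (12): skip — R8 and R2 already connected.
R1–R6 (19): add. Components now {R1,R2,R4,R6,R8} {R7}
R1–R7 (20): add. Components now {R1,R2,R4,R6,R7,R8}
MST edges: R1–R2, R2–R4, R1–R8, R1–R6, R1–R7; total weight 2+3+9+19+20 = 53.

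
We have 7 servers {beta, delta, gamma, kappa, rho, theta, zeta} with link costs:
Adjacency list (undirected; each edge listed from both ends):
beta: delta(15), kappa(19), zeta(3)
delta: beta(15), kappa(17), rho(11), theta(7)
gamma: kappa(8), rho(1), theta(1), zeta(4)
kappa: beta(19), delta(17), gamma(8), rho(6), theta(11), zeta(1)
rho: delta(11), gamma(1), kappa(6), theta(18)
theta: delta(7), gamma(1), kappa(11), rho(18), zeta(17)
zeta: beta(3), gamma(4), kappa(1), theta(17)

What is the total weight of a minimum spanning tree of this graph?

Prim's algorithm from beta:
Step 1: cheapest edge leaving the tree is beta—zeta (3); add zeta.
Step 2: cheapest edge leaving the tree is kappa—zeta (1); add kappa.
Step 3: cheapest edge leaving the tree is gamma—zeta (4); add gamma.
Step 4: cheapest edge leaving the tree is gamma—rho (1); add rho.
Step 5: cheapest edge leaving the tree is gamma—theta (1); add theta.
Step 6: cheapest edge leaving the tree is delta—theta (7); add delta.
MST edges: beta—zeta, kappa—zeta, gamma—zeta, gamma—rho, gamma—theta, delta—theta; total weight 3+1+4+1+1+7 = 17.

17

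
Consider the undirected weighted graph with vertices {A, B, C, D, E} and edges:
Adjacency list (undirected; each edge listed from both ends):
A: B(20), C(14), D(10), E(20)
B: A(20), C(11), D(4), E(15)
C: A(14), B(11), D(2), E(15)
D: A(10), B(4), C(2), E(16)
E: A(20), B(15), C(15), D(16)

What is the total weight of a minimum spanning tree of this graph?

31

Grow the tree from B using Prim:
Step 1: frontier [B—D 4, B—C 11, B—E 15, A—B 20] → take B—D (4); add D.
Step 2: frontier [B—C 11, B—E 15, A—B 20, C—D 2, A—D 10, D—E 16] → take C—D (2); add C.
Step 3: frontier [B—E 15, A—B 20, A—C 14, C—E 15, A—D 10, D—E 16] → take A—D (10); add A.
Step 4: frontier [A—E 20, B—E 15, C—E 15, D—E 16] → take B—E (15); add E.
MST edges: B—D, C—D, A—D, B—E; total weight 4+2+10+15 = 31.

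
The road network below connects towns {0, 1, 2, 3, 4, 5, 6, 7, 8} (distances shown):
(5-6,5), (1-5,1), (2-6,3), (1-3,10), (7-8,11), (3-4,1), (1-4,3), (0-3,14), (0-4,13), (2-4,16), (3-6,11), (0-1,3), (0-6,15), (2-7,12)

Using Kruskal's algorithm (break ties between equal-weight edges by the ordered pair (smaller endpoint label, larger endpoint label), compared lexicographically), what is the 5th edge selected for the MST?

2-6

Sort edges by weight, then run Kruskal:
1-5 (1): add — endpoints in different components.
3-4 (1): add — endpoints in different components.
0-1 (3): add — endpoints in different components.
1-4 (3): add — endpoints in different components.
2-6 (3): add — endpoints in different components.
5-6 (5): add — endpoints in different components.
1-3 (10): skip — 1 and 3 already connected.
3-6 (11): skip — 3 and 6 already connected.
7-8 (11): add — endpoints in different components.
2-7 (12): add — endpoints in different components.
The 5th edge added is 2-6.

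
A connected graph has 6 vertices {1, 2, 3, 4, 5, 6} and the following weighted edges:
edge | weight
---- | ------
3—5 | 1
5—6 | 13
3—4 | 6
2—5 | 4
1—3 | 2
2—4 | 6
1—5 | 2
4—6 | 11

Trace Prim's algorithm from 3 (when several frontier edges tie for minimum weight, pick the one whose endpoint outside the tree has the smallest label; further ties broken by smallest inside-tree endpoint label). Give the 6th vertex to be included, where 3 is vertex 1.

6

Grow the tree from 3 using Prim:
Step 1: cheapest edge leaving the tree is 3—5 (1); add 5.
Step 2: cheapest edge leaving the tree is 1—3 (2); add 1.
Step 3: cheapest edge leaving the tree is 2—5 (4); add 2.
Step 4: cheapest edge leaving the tree is 2—4 (6); add 4.
Step 5: cheapest edge leaving the tree is 4—6 (11); add 6.
Vertex order: 3, 5, 1, 2, 4, 6. The 6th vertex is 6.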